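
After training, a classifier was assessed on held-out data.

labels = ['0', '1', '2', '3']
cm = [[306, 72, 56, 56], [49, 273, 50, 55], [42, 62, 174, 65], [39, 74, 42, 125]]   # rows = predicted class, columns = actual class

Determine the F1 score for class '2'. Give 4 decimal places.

0.5233

Take TP from the diagonal, FP from the rest of the '2' prediction marginal, FN from the rest of the '2' actual marginal.
F1 score = 2·TP/(2·TP+FP+FN).
2: TP=174, FP=42+62+65=169, FN=56+50+42=148 → 348/665 = 0.52331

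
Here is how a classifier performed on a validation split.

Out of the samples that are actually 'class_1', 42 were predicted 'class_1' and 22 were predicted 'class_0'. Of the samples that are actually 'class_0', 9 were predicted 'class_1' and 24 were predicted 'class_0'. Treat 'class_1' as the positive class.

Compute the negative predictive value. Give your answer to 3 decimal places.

0.522

NPV = TN/(TN+FN) = 24/(24+22) = 0.522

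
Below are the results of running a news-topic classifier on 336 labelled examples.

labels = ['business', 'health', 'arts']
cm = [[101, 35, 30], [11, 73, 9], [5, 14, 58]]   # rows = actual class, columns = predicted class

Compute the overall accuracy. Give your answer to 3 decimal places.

0.690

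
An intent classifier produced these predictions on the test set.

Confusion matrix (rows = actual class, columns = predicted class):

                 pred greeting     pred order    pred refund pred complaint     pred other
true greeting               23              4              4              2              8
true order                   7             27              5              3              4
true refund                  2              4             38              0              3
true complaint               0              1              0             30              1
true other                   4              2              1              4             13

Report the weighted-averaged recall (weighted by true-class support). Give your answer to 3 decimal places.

0.689

Per-class recall (TP/(TP+FN)):
  greeting: TP=23, FN=4+4+2+8=18 → 23/41 = 0.5610
  order: TP=27, FN=7+5+3+4=19 → 27/46 = 0.5870
  refund: TP=38, FN=2+4+0+3=9 → 38/47 = 0.8085
  complaint: TP=30, FN=0+1+0+1=2 → 30/32 = 0.9375
  other: TP=13, FN=4+2+1+4=11 → 13/24 = 0.5417
Weighted-recall = Σ (supportᵢ/N)·recallᵢ with N=190: (41/190)·0.5610 + (46/190)·0.5870 + (47/190)·0.8085 + (32/190)·0.9375 + (24/190)·0.5417 = 0.689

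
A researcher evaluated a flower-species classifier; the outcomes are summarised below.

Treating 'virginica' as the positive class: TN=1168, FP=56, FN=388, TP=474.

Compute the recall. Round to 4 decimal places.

0.5499

Recall = TP/(TP+FN) = 474/(474+388) = 474/862 = 0.5499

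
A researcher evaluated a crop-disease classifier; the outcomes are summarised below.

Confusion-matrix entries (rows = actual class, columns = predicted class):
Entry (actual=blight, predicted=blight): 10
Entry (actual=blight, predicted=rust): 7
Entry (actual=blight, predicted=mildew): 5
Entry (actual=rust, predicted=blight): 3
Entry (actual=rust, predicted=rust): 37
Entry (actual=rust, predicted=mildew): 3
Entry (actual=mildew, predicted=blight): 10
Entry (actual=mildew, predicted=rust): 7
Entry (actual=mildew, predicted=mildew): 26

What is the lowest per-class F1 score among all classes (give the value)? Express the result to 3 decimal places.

0.444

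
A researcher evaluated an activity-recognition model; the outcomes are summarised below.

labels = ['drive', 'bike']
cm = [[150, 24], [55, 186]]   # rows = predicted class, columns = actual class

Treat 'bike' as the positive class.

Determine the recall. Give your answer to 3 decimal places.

Recall = TP/(TP+FN) = 186/(186+24) = 186/210 = 0.886

0.886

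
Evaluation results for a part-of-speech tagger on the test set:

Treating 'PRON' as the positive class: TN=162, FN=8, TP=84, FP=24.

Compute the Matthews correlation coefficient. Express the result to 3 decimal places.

MCC = (TP·TN − FP·FN) / √((TP+FP)(TP+FN)(TN+FP)(TN+FN))
Numerator = 84·162 − 24·8 = 13416
Denominator = √(108·92·186·170) = √314176320 = 17725.0196
MCC = 13416 / 17725.0196 = 0.757

0.757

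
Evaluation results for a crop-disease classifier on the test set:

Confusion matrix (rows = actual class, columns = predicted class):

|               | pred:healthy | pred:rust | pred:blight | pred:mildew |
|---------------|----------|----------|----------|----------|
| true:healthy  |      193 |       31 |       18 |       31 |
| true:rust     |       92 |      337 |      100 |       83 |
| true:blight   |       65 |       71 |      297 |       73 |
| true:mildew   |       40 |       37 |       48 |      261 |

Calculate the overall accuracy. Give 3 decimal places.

Accuracy = trace / total = (193+337+297+261=1088) / 1777 = 1088/1777 = 0.612

0.612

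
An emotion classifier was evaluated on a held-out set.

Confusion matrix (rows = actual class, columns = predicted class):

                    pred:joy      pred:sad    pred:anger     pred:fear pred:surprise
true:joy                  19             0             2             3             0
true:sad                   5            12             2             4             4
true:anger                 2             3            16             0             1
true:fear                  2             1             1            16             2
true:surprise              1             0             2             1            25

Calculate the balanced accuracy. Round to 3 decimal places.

0.711

Balanced accuracy = mean of per-class recall.
  joy: recall = 19/24 = 0.7917
  sad: recall = 12/27 = 0.4444
  anger: recall = 16/22 = 0.7273
  fear: recall = 16/22 = 0.7273
  surprise: recall = 25/29 = 0.8621
Mean = (0.7917 + 0.4444 + 0.7273 + 0.7273 + 0.8621) / 5 = 0.711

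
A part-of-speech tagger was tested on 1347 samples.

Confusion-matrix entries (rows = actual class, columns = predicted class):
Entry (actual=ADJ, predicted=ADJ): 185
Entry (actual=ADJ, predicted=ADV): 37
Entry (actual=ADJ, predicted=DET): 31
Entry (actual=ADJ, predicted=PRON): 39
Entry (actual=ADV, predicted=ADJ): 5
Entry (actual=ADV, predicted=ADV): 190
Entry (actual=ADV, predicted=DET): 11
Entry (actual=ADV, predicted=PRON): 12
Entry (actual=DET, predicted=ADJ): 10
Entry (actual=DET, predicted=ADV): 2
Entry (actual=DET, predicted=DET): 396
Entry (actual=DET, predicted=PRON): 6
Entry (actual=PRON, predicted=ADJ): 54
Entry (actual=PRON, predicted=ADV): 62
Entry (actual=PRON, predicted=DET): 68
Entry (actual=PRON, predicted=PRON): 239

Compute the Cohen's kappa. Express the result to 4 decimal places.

0.6618

Observed agreement pₒ = trace/N = 1010/1347 = 0.74981
Expected agreement pₑ = Σ (rowᵢ·colᵢ)/N² = (292·254 + 218·291 + 414·506 + 423·296)/1347² = 0.26030
κ = (pₒ − pₑ)/(1 − pₑ) = (0.74981 − 0.26030)/(1 − 0.26030) = 0.6618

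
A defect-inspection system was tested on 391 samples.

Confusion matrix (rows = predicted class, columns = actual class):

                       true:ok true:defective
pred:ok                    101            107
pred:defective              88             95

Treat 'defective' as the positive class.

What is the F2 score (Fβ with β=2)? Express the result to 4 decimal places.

0.4793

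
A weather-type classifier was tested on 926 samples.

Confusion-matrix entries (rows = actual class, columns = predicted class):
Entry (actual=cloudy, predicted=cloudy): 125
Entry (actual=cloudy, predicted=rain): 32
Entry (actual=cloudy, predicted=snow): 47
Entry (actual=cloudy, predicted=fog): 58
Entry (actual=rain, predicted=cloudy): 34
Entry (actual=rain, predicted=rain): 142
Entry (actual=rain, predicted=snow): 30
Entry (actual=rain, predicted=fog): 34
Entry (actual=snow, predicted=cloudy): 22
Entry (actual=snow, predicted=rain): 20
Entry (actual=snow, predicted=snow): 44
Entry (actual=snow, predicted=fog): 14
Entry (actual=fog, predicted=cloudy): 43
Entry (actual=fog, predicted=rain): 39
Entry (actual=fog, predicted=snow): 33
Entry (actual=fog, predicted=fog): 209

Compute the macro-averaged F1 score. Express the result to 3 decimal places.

Per-class F1 score (2·TP/(2·TP+FP+FN)):
  cloudy: TP=125, FP=34+22+43=99, FN=32+47+58=137 → 250/486 = 0.5144
  rain: TP=142, FP=32+20+39=91, FN=34+30+34=98 → 284/473 = 0.6004
  snow: TP=44, FP=47+30+33=110, FN=22+20+14=56 → 88/254 = 0.3465
  fog: TP=209, FP=58+34+14=106, FN=43+39+33=115 → 418/639 = 0.6541
Macro-F1 score = mean = (0.5144 + 0.6004 + 0.3465 + 0.6541) / 4 = 0.529

0.529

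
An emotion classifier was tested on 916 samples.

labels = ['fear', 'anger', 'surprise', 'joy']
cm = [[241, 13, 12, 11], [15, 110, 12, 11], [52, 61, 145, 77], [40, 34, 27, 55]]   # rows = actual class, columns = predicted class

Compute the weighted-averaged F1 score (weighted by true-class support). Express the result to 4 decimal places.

0.5905

Per-class F1 score (2·TP/(2·TP+FP+FN)):
  fear: TP=241, FP=15+52+40=107, FN=13+12+11=36 → 482/625 = 0.77120
  anger: TP=110, FP=13+61+34=108, FN=15+12+11=38 → 220/366 = 0.60109
  surprise: TP=145, FP=12+12+27=51, FN=52+61+77=190 → 290/531 = 0.54614
  joy: TP=55, FP=11+11+77=99, FN=40+34+27=101 → 110/310 = 0.35484
Weighted-F1 score = Σ (supportᵢ/N)·F1 scoreᵢ with N=916: (277/916)·0.77120 + (148/916)·0.60109 + (335/916)·0.54614 + (156/916)·0.35484 = 0.5905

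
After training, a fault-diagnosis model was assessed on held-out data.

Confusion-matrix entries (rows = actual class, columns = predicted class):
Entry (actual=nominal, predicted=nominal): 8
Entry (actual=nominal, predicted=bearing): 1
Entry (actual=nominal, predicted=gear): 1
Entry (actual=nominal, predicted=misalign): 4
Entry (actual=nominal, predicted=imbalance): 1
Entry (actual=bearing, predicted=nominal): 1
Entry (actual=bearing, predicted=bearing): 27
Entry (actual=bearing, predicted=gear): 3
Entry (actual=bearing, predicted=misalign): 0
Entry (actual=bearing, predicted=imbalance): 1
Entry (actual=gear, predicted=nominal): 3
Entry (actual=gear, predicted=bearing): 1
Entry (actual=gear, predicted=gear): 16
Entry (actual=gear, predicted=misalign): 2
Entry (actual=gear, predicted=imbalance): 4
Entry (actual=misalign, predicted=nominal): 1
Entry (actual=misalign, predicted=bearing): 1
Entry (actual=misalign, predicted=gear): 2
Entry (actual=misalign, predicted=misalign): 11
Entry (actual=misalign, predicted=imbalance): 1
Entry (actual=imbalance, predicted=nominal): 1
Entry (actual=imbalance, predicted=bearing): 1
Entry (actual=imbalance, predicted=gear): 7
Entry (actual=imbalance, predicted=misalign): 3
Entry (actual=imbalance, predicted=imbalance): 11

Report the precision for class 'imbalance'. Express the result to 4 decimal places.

0.6111

precision = TP/(TP+FP).
imbalance: TP=11, FP=1+1+4+1=7 → 11/18 = 0.61111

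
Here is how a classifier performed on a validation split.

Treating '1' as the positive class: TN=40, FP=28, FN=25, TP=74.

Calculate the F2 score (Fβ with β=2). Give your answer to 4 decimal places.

0.7430

Fβ = (1+β²)·TP / ((1+β²)·TP + β²·FN + FP), with β²=4
= 5·74 / (5·74 + 4·25 + 28) = 0.7430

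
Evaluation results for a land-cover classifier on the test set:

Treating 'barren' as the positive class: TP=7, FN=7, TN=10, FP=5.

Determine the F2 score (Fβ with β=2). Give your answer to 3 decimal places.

Fβ = (1+β²)·TP / ((1+β²)·TP + β²·FN + FP), with β²=4
= 5·7 / (5·7 + 4·7 + 5) = 0.515

0.515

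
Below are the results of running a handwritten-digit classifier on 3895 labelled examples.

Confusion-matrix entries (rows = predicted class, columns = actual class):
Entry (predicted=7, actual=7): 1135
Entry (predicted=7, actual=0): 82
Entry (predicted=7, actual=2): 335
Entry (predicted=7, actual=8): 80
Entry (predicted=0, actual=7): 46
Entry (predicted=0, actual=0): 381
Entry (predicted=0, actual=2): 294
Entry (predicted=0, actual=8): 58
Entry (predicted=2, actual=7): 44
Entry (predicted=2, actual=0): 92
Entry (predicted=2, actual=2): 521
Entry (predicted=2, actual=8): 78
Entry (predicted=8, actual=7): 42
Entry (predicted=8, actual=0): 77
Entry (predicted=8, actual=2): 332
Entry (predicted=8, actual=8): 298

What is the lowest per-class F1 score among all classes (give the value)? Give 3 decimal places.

0.470

Per-class F1 score (2·TP/(2·TP+FP+FN)):
  7: TP=1135, FP=82+335+80=497, FN=46+44+42=132 → 2270/2899 = 0.7830
  0: TP=381, FP=46+294+58=398, FN=82+92+77=251 → 762/1411 = 0.5400
  2: TP=521, FP=44+92+78=214, FN=335+294+332=961 → 1042/2217 = 0.4700
  8: TP=298, FP=42+77+332=451, FN=80+58+78=216 → 596/1263 = 0.4719
Lowest is class '2' with F1 score = 0.470.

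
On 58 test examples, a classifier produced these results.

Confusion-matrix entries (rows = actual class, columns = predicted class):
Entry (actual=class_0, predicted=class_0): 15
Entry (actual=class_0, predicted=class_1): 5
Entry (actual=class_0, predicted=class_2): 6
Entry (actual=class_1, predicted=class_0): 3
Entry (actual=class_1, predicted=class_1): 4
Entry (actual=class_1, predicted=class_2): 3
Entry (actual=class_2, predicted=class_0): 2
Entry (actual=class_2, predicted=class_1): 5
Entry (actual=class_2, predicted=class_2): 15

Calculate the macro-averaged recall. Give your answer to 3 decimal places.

0.553

Per-class recall (TP/(TP+FN)):
  class_0: TP=15, FN=5+6=11 → 15/26 = 0.5769
  class_1: TP=4, FN=3+3=6 → 4/10 = 0.4000
  class_2: TP=15, FN=2+5=7 → 15/22 = 0.6818
Macro-recall = mean = (0.5769 + 0.4000 + 0.6818) / 3 = 0.553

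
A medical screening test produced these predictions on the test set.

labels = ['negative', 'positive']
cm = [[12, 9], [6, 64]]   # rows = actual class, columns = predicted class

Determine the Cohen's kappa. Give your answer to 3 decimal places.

0.511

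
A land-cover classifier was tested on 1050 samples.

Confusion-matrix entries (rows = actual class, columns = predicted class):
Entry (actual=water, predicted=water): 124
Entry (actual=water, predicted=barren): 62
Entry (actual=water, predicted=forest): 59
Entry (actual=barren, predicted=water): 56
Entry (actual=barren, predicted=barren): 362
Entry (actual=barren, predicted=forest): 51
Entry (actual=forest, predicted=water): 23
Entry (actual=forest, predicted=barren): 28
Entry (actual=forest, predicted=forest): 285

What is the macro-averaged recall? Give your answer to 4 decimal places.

0.7087

Per-class recall (TP/(TP+FN)):
  water: TP=124, FN=62+59=121 → 124/245 = 0.50612
  barren: TP=362, FN=56+51=107 → 362/469 = 0.77186
  forest: TP=285, FN=23+28=51 → 285/336 = 0.84821
Macro-recall = mean = (0.50612 + 0.77186 + 0.84821) / 3 = 0.7087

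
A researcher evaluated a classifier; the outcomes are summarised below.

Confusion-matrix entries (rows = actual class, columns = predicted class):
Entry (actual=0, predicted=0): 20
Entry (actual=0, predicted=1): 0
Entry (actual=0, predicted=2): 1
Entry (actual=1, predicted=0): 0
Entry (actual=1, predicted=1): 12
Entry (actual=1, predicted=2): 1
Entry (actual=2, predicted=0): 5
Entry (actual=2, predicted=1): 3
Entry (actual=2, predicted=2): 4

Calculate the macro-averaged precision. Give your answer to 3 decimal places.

0.756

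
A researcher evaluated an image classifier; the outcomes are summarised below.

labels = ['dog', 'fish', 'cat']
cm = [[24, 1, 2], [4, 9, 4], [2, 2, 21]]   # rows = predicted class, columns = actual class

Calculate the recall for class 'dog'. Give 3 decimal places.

0.800

recall = TP/(TP+FN).
dog: TP=24, FN=4+2=6 → 24/30 = 0.8000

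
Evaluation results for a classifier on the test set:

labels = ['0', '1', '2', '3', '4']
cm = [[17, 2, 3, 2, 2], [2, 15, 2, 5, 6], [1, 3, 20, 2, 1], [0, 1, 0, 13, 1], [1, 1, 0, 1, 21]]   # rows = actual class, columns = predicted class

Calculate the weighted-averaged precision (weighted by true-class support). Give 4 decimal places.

0.7200

Per-class precision (TP/(TP+FP)):
  0: TP=17, FP=2+1+0+1=4 → 17/21 = 0.80952
  1: TP=15, FP=2+3+1+1=7 → 15/22 = 0.68182
  2: TP=20, FP=3+2+0+0=5 → 20/25 = 0.80000
  3: TP=13, FP=2+5+2+1=10 → 13/23 = 0.56522
  4: TP=21, FP=2+6+1+1=10 → 21/31 = 0.67742
Weighted-precision = Σ (supportᵢ/N)·precisionᵢ with N=122: (26/122)·0.80952 + (30/122)·0.68182 + (27/122)·0.80000 + (15/122)·0.56522 + (24/122)·0.67742 = 0.7200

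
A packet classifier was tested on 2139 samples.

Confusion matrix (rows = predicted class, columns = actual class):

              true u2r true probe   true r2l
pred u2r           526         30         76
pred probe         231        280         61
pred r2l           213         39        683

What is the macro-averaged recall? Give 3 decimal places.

0.726

Per-class recall (TP/(TP+FN)):
  u2r: TP=526, FN=231+213=444 → 526/970 = 0.5423
  probe: TP=280, FN=30+39=69 → 280/349 = 0.8023
  r2l: TP=683, FN=76+61=137 → 683/820 = 0.8329
Macro-recall = mean = (0.5423 + 0.8023 + 0.8329) / 3 = 0.726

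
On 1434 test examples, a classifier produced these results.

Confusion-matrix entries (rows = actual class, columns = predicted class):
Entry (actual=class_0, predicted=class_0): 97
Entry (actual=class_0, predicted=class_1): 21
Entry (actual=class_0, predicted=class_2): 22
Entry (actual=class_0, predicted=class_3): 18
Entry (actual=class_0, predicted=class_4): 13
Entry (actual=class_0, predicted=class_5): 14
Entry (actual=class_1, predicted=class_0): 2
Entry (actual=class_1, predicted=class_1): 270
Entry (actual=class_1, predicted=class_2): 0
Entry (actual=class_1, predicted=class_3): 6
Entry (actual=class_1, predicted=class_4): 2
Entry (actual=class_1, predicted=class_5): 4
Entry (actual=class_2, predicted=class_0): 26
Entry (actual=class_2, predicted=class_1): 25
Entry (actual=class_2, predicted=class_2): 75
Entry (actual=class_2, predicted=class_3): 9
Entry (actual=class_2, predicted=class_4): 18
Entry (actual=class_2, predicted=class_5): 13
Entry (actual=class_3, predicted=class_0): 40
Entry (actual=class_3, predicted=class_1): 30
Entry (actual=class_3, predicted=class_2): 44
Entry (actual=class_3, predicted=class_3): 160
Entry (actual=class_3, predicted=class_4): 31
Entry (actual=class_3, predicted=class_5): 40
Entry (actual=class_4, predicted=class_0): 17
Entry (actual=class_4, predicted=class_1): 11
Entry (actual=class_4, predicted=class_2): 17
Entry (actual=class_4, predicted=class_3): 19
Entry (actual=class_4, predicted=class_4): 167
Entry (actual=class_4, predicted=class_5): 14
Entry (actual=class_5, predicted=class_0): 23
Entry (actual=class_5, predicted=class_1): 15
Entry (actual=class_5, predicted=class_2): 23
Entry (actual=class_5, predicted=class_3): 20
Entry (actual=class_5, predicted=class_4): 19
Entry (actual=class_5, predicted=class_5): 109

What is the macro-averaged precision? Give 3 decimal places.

Per-class precision (TP/(TP+FP)):
  class_0: TP=97, FP=2+26+40+17+23=108 → 97/205 = 0.4732
  class_1: TP=270, FP=21+25+30+11+15=102 → 270/372 = 0.7258
  class_2: TP=75, FP=22+0+44+17+23=106 → 75/181 = 0.4144
  class_3: TP=160, FP=18+6+9+19+20=72 → 160/232 = 0.6897
  class_4: TP=167, FP=13+2+18+31+19=83 → 167/250 = 0.6680
  class_5: TP=109, FP=14+4+13+40+14=85 → 109/194 = 0.5619
Macro-precision = mean = (0.4732 + 0.7258 + 0.4144 + 0.6897 + 0.6680 + 0.5619) / 6 = 0.589

0.589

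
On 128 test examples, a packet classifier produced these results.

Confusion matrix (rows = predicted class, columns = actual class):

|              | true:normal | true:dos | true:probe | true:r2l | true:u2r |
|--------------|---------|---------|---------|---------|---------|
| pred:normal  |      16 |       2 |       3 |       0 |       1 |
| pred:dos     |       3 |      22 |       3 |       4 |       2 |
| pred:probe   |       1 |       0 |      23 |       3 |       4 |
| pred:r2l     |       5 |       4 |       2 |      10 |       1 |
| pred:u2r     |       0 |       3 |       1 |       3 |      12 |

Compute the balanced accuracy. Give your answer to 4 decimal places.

Balanced accuracy = mean of per-class recall.
  normal: recall = 16/25 = 0.64000
  dos: recall = 22/31 = 0.70968
  probe: recall = 23/32 = 0.71875
  r2l: recall = 10/20 = 0.50000
  u2r: recall = 12/20 = 0.60000
Mean = (0.64000 + 0.70968 + 0.71875 + 0.50000 + 0.60000) / 5 = 0.6337

0.6337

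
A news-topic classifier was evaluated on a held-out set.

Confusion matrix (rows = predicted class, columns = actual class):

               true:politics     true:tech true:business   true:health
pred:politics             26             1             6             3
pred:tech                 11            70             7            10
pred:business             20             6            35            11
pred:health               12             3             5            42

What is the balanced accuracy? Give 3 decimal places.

Balanced accuracy = mean of per-class recall.
  politics: recall = 26/69 = 0.3768
  tech: recall = 70/80 = 0.8750
  business: recall = 35/53 = 0.6604
  health: recall = 42/66 = 0.6364
Mean = (0.3768 + 0.8750 + 0.6604 + 0.6364) / 4 = 0.637

0.637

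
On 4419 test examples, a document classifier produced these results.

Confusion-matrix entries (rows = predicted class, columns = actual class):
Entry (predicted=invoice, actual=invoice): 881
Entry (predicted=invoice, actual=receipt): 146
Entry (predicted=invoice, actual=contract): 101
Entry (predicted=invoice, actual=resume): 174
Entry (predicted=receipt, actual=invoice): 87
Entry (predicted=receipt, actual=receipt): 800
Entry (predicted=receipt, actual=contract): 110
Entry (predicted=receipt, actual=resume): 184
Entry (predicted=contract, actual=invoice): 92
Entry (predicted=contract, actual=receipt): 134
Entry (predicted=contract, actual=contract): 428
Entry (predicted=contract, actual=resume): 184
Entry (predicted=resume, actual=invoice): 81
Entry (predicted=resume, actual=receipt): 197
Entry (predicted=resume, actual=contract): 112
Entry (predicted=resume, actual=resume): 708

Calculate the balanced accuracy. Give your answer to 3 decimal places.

0.634

Balanced accuracy = mean of per-class recall.
  invoice: recall = 881/1141 = 0.7721
  receipt: recall = 800/1277 = 0.6265
  contract: recall = 428/751 = 0.5699
  resume: recall = 708/1250 = 0.5664
Mean = (0.7721 + 0.6265 + 0.5699 + 0.5664) / 4 = 0.634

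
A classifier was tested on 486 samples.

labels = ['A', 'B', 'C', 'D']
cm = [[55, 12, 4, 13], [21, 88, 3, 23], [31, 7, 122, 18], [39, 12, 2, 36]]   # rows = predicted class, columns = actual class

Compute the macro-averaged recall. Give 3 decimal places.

Per-class recall (TP/(TP+FN)):
  A: TP=55, FN=21+31+39=91 → 55/146 = 0.3767
  B: TP=88, FN=12+7+12=31 → 88/119 = 0.7395
  C: TP=122, FN=4+3+2=9 → 122/131 = 0.9313
  D: TP=36, FN=13+23+18=54 → 36/90 = 0.4000
Macro-recall = mean = (0.3767 + 0.7395 + 0.9313 + 0.4000) / 4 = 0.612

0.612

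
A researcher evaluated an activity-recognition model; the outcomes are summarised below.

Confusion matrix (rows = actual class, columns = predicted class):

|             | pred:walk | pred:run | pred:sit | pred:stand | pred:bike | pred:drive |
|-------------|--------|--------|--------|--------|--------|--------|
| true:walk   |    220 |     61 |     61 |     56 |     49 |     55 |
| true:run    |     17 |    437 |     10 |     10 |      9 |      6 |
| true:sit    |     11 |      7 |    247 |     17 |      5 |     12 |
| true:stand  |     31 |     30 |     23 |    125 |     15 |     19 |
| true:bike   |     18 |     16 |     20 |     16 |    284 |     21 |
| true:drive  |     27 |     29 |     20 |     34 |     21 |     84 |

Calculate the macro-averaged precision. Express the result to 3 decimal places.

Per-class precision (TP/(TP+FP)):
  walk: TP=220, FP=17+11+31+18+27=104 → 220/324 = 0.6790
  run: TP=437, FP=61+7+30+16+29=143 → 437/580 = 0.7534
  sit: TP=247, FP=61+10+23+20+20=134 → 247/381 = 0.6483
  stand: TP=125, FP=56+10+17+16+34=133 → 125/258 = 0.4845
  bike: TP=284, FP=49+9+5+15+21=99 → 284/383 = 0.7415
  drive: TP=84, FP=55+6+12+19+21=113 → 84/197 = 0.4264
Macro-precision = mean = (0.6790 + 0.7534 + 0.6483 + 0.4845 + 0.7415 + 0.4264) / 6 = 0.622

0.622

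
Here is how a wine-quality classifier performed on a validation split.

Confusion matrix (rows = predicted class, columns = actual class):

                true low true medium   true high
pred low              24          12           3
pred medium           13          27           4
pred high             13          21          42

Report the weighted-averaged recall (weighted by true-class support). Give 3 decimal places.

Per-class recall (TP/(TP+FN)):
  low: TP=24, FN=13+13=26 → 24/50 = 0.4800
  medium: TP=27, FN=12+21=33 → 27/60 = 0.4500
  high: TP=42, FN=3+4=7 → 42/49 = 0.8571
Weighted-recall = Σ (supportᵢ/N)·recallᵢ with N=159: (50/159)·0.4800 + (60/159)·0.4500 + (49/159)·0.8571 = 0.585

0.585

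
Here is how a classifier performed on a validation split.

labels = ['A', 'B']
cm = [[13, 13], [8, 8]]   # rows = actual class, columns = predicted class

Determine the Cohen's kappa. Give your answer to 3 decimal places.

0.000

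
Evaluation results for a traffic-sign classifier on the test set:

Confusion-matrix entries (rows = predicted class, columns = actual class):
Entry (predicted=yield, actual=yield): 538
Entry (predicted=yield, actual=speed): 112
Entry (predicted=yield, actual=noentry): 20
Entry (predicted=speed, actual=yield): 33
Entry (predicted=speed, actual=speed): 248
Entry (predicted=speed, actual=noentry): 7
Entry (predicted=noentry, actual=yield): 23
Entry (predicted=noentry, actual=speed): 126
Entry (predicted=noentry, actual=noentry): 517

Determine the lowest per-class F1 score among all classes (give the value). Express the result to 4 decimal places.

Per-class F1 score (2·TP/(2·TP+FP+FN)):
  yield: TP=538, FP=112+20=132, FN=33+23=56 → 1076/1264 = 0.85127
  speed: TP=248, FP=33+7=40, FN=112+126=238 → 496/774 = 0.64083
  noentry: TP=517, FP=23+126=149, FN=20+7=27 → 1034/1210 = 0.85455
Lowest is class 'speed' with F1 score = 0.6408.

0.6408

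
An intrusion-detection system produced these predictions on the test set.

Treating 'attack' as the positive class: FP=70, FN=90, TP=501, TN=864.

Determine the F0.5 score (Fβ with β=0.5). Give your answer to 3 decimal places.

0.871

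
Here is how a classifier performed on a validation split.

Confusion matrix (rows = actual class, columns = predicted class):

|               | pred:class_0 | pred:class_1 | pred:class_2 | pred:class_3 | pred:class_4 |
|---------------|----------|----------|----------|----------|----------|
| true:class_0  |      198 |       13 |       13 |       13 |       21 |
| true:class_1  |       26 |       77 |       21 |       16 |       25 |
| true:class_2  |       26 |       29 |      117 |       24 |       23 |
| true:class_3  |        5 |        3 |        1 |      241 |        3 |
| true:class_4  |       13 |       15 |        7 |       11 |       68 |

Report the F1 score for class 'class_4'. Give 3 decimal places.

Take TP from the diagonal, FP from the rest of the 'class_4' prediction marginal, FN from the rest of the 'class_4' actual marginal.
F1 score = 2·TP/(2·TP+FP+FN).
class_4: TP=68, FP=21+25+23+3=72, FN=13+15+7+11=46 → 136/254 = 0.5354

0.535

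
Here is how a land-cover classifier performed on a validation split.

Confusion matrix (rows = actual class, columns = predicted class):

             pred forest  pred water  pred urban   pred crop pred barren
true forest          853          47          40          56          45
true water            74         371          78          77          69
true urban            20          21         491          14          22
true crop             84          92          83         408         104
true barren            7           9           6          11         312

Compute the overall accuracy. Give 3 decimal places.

0.717

Accuracy = trace / total = (853+371+491+408+312=2435) / 3394 = 2435/3394 = 0.717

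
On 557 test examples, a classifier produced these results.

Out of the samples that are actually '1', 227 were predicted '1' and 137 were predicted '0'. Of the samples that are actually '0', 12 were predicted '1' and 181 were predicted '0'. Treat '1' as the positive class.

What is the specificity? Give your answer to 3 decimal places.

0.938

Specificity = TN/(TN+FP) = 181/(181+12) = 0.938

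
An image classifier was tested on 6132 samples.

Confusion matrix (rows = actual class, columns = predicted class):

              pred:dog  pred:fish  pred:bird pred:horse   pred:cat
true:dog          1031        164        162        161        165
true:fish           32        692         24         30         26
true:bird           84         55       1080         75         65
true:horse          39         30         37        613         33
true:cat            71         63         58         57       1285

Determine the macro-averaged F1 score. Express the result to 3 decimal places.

Per-class F1 score (2·TP/(2·TP+FP+FN)):
  dog: TP=1031, FP=32+84+39+71=226, FN=164+162+161+165=652 → 2062/2940 = 0.7014
  fish: TP=692, FP=164+55+30+63=312, FN=32+24+30+26=112 → 1384/1808 = 0.7655
  bird: TP=1080, FP=162+24+37+58=281, FN=84+55+75+65=279 → 2160/2720 = 0.7941
  horse: TP=613, FP=161+30+75+57=323, FN=39+30+37+33=139 → 1226/1688 = 0.7263
  cat: TP=1285, FP=165+26+65+33=289, FN=71+63+58+57=249 → 2570/3108 = 0.8269
Macro-F1 score = mean = (0.7014 + 0.7655 + 0.7941 + 0.7263 + 0.8269) / 5 = 0.763

0.763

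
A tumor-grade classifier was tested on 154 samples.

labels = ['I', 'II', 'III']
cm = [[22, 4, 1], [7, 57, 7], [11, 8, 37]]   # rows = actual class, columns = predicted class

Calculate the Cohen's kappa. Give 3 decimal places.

0.615

Observed agreement pₒ = trace/N = 116/154 = 0.7532
Expected agreement pₑ = Σ (rowᵢ·colᵢ)/N² = (27·40 + 71·69 + 56·45)/154² = 0.3584
κ = (pₒ − pₑ)/(1 − pₑ) = (0.7532 − 0.3584)/(1 − 0.3584) = 0.615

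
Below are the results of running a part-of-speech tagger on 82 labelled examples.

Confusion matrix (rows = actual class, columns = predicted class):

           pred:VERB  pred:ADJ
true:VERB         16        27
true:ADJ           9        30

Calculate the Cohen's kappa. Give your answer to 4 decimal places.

0.1384

Observed agreement pₒ = trace/N = 46/82 = 0.56098
Expected agreement pₑ = Σ (rowᵢ·colᵢ)/N² = (43·25 + 39·57)/82² = 0.49048
κ = (pₒ − pₑ)/(1 − pₑ) = (0.56098 − 0.49048)/(1 − 0.49048) = 0.1384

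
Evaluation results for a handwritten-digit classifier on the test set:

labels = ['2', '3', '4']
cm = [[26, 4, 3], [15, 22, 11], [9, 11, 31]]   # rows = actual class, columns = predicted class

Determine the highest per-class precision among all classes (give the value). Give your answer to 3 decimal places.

0.689

Per-class precision (TP/(TP+FP)):
  2: TP=26, FP=15+9=24 → 26/50 = 0.5200
  3: TP=22, FP=4+11=15 → 22/37 = 0.5946
  4: TP=31, FP=3+11=14 → 31/45 = 0.6889
Highest is class '4' with precision = 0.689.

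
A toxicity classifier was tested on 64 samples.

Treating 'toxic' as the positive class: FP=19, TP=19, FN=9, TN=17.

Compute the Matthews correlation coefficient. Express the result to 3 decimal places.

MCC = (TP·TN − FP·FN) / √((TP+FP)(TP+FN)(TN+FP)(TN+FN))
Numerator = 19·17 − 19·9 = 152
Denominator = √(38·28·36·26) = √995904 = 997.9499
MCC = 152 / 997.9499 = 0.152

0.152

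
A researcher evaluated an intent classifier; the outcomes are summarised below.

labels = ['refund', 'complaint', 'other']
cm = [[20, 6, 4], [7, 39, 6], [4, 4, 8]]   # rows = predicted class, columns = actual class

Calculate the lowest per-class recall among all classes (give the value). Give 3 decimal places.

Per-class recall (TP/(TP+FN)):
  refund: TP=20, FN=7+4=11 → 20/31 = 0.6452
  complaint: TP=39, FN=6+4=10 → 39/49 = 0.7959
  other: TP=8, FN=4+6=10 → 8/18 = 0.4444
Lowest is class 'other' with recall = 0.444.

0.444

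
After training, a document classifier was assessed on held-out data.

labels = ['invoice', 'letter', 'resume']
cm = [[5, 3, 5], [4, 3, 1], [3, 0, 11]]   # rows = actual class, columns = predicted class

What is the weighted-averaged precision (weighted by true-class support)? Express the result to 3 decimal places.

Per-class precision (TP/(TP+FP)):
  invoice: TP=5, FP=4+3=7 → 5/12 = 0.4167
  letter: TP=3, FP=3+0=3 → 3/6 = 0.5000
  resume: TP=11, FP=5+1=6 → 11/17 = 0.6471
Weighted-precision = Σ (supportᵢ/N)·precisionᵢ with N=35: (13/35)·0.4167 + (8/35)·0.5000 + (14/35)·0.6471 = 0.528

0.528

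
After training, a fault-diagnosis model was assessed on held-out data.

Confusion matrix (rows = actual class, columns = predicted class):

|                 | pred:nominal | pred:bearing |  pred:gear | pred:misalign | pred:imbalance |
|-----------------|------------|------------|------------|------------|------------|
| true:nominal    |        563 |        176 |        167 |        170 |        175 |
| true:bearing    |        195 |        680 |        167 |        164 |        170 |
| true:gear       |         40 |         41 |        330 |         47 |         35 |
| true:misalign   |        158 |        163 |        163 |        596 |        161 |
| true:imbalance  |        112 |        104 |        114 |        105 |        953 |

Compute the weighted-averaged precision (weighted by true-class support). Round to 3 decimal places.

Per-class precision (TP/(TP+FP)):
  nominal: TP=563, FP=195+40+158+112=505 → 563/1068 = 0.5272
  bearing: TP=680, FP=176+41+163+104=484 → 680/1164 = 0.5842
  gear: TP=330, FP=167+167+163+114=611 → 330/941 = 0.3507
  misalign: TP=596, FP=170+164+47+105=486 → 596/1082 = 0.5508
  imbalance: TP=953, FP=175+170+35+161=541 → 953/1494 = 0.6379
Weighted-precision = Σ (supportᵢ/N)·precisionᵢ with N=5749: (1251/5749)·0.5272 + (1376/5749)·0.5842 + (493/5749)·0.3507 + (1241/5749)·0.5508 + (1388/5749)·0.6379 = 0.558

0.558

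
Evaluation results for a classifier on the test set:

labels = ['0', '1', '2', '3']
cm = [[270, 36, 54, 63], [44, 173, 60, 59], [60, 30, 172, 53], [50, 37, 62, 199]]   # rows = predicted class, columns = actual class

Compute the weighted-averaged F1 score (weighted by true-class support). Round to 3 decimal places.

0.572

Per-class F1 score (2·TP/(2·TP+FP+FN)):
  0: TP=270, FP=36+54+63=153, FN=44+60+50=154 → 540/847 = 0.6375
  1: TP=173, FP=44+60+59=163, FN=36+30+37=103 → 346/612 = 0.5654
  2: TP=172, FP=60+30+53=143, FN=54+60+62=176 → 344/663 = 0.5189
  3: TP=199, FP=50+37+62=149, FN=63+59+53=175 → 398/722 = 0.5512
Weighted-F1 score = Σ (supportᵢ/N)·F1 scoreᵢ with N=1422: (424/1422)·0.6375 + (276/1422)·0.5654 + (348/1422)·0.5189 + (374/1422)·0.5512 = 0.572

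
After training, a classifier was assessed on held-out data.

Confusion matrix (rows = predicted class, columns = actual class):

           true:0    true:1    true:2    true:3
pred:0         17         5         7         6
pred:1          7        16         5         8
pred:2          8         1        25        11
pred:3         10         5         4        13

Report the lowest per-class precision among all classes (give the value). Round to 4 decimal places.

Per-class precision (TP/(TP+FP)):
  0: TP=17, FP=5+7+6=18 → 17/35 = 0.48571
  1: TP=16, FP=7+5+8=20 → 16/36 = 0.44444
  2: TP=25, FP=8+1+11=20 → 25/45 = 0.55556
  3: TP=13, FP=10+5+4=19 → 13/32 = 0.40625
Lowest is class '3' with precision = 0.4063.

0.4063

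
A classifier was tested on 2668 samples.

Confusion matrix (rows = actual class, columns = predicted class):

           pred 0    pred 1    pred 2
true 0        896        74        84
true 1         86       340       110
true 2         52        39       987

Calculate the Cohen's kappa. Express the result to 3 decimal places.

Observed agreement pₒ = trace/N = 2223/2668 = 0.8332
Expected agreement pₑ = Σ (rowᵢ·colᵢ)/N² = (1054·1034 + 536·453 + 1078·1181)/2668² = 0.3661
κ = (pₒ − pₑ)/(1 − pₑ) = (0.8332 − 0.3661)/(1 − 0.3661) = 0.737

0.737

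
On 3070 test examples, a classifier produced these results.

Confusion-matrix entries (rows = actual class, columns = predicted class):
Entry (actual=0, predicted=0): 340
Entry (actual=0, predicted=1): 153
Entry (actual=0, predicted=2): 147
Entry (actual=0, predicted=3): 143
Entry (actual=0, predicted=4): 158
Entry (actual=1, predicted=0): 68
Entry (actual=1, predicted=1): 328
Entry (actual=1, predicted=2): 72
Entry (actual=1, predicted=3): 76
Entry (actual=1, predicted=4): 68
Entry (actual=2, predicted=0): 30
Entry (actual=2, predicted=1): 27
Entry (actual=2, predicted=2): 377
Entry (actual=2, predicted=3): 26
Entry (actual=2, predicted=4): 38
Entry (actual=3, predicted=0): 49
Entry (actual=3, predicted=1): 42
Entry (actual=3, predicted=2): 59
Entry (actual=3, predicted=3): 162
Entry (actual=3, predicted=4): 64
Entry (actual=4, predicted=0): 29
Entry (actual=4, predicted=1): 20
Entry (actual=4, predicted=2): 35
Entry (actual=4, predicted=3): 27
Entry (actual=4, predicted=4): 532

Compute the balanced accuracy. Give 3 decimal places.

0.583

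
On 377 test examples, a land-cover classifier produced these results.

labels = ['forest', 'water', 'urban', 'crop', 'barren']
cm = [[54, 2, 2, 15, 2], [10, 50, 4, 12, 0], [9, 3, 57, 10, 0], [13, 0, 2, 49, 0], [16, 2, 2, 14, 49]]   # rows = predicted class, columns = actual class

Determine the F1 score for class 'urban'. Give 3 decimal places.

0.781

Treat 'urban' as positive and all other classes as negative.
F1 score = 2·TP/(2·TP+FP+FN).
urban: TP=57, FP=9+3+10+0=22, FN=2+4+2+2=10 → 114/146 = 0.7808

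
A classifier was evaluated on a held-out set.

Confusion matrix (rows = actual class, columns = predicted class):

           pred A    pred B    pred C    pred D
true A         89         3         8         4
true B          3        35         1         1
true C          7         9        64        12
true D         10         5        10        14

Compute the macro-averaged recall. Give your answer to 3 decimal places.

0.696

Per-class recall (TP/(TP+FN)):
  A: TP=89, FN=3+8+4=15 → 89/104 = 0.8558
  B: TP=35, FN=3+1+1=5 → 35/40 = 0.8750
  C: TP=64, FN=7+9+12=28 → 64/92 = 0.6957
  D: TP=14, FN=10+5+10=25 → 14/39 = 0.3590
Macro-recall = mean = (0.8558 + 0.8750 + 0.6957 + 0.3590) / 4 = 0.696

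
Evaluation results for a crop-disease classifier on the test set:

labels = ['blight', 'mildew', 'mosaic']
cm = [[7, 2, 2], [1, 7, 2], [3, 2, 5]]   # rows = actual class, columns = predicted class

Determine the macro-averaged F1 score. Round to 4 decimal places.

Per-class F1 score (2·TP/(2·TP+FP+FN)):
  blight: TP=7, FP=1+3=4, FN=2+2=4 → 14/22 = 0.63636
  mildew: TP=7, FP=2+2=4, FN=1+2=3 → 14/21 = 0.66667
  mosaic: TP=5, FP=2+2=4, FN=3+2=5 → 10/19 = 0.52632
Macro-F1 score = mean = (0.63636 + 0.66667 + 0.52632) / 3 = 0.6098

0.6098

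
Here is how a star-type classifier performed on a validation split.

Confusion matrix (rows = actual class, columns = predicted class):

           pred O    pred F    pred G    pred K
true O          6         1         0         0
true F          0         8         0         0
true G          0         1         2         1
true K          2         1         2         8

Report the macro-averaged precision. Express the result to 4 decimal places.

Per-class precision (TP/(TP+FP)):
  O: TP=6, FP=0+0+2=2 → 6/8 = 0.75000
  F: TP=8, FP=1+1+1=3 → 8/11 = 0.72727
  G: TP=2, FP=0+0+2=2 → 2/4 = 0.50000
  K: TP=8, FP=0+0+1=1 → 8/9 = 0.88889
Macro-precision = mean = (0.75000 + 0.72727 + 0.50000 + 0.88889) / 4 = 0.7165

0.7165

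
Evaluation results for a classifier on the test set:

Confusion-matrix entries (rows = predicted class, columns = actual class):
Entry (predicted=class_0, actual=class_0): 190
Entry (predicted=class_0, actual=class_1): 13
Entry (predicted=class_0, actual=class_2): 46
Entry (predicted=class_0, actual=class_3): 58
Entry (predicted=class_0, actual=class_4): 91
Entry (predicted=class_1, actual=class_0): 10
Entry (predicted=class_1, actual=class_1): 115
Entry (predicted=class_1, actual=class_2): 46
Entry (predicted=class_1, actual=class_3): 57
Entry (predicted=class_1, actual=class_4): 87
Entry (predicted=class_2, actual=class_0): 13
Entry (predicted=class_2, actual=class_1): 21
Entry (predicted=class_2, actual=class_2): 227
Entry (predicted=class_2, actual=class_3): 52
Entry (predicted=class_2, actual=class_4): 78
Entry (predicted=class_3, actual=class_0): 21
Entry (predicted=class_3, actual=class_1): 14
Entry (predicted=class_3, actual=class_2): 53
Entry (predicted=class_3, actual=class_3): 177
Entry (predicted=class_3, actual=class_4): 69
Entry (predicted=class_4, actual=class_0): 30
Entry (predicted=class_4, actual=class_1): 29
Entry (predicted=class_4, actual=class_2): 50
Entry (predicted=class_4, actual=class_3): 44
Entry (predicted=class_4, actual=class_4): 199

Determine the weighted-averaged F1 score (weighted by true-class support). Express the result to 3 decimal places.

0.504

Per-class F1 score (2·TP/(2·TP+FP+FN)):
  class_0: TP=190, FP=13+46+58+91=208, FN=10+13+21+30=74 → 380/662 = 0.5740
  class_1: TP=115, FP=10+46+57+87=200, FN=13+21+14+29=77 → 230/507 = 0.4536
  class_2: TP=227, FP=13+21+52+78=164, FN=46+46+53+50=195 → 454/813 = 0.5584
  class_3: TP=177, FP=21+14+53+69=157, FN=58+57+52+44=211 → 354/722 = 0.4903
  class_4: TP=199, FP=30+29+50+44=153, FN=91+87+78+69=325 → 398/876 = 0.4543
Weighted-F1 score = Σ (supportᵢ/N)·F1 scoreᵢ with N=1790: (264/1790)·0.5740 + (192/1790)·0.4536 + (422/1790)·0.5584 + (388/1790)·0.4903 + (524/1790)·0.4543 = 0.504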